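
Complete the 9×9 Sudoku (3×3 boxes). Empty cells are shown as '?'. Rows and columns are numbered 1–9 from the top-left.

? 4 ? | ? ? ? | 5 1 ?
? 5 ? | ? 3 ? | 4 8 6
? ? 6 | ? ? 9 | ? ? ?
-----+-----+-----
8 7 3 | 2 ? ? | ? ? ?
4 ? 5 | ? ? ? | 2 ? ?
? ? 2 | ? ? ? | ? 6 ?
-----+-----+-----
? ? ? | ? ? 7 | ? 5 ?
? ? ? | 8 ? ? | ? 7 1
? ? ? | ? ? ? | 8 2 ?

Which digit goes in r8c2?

r3c8 = 3: row 3 has {6,9}; col 8 has {1,2,5,6,7,8}; box has {1,4,5,6,8} → only 3 remains.
r5c8 = 9: row 5 has {2,4,5}; col 8 has {1,2,3,5,6,7,8}; box has {2,6} → only 9 remains.
r3c7 = 7: row 3 has {3,6,9}; col 7 has {2,4,5,8}; box has {1,3,4,5,6,8} → only 7 remains.
r3c9 = 2: row 3 has {3,6,7,9}; col 9 has {1,6}; box has {1,3,4,5,6,7,8} → only 2 remains.
r4c7 = 1: row 4 has {2,3,7,8}; col 7 has {2,4,5,7,8}; box has {2,6,9} → only 1 remains.
r4c8 = 4: row 4 has {1,2,3,7,8}; col 8 has {1,2,3,5,6,7,8,9}; box has {1,2,6,9} → only 4 remains.
r4c9 = 5: row 4 has {1,2,3,4,7,8}; col 9 has {1,2,6}; box has {1,2,4,6,9} → only 5 remains.
r6c7 = 3: row 6 has {2,6}; col 7 has {1,2,4,5,7,8}; box has {1,2,4,5,6,9} → only 3 remains.
r1c9 = 9: row 1 has {1,4,5}; col 9 has {1,2,5,6}; box has {1,2,3,4,5,6,7,8} → only 9 remains.
r3c1 = 1: row 3 has {2,3,6,7,9}; col 1 has {4,8}; box has {4,5,6} → only 1 remains.
r3c2 = 8: row 3 has {1,2,3,6,7,9}; col 2 has {4,5,7}; box has {1,4,5,6} → only 8 remains.
r4c6 = 6: row 4 has {1,2,3,4,5,7,8}; col 6 has {7,9}; box has {2} → only 6 remains.
r6c1 = 9: row 6 has {2,3,6}; col 1 has {1,4,8}; box has {2,3,4,5,7,8} → only 9 remains.
r6c2 = 1: row 6 has {2,3,6,9}; col 2 has {4,5,7,8}; box has {2,3,4,5,7,8,9} → only 1 remains.
r1c3 = 7: row 1 has {1,4,5,9}; col 3 has {2,3,5,6}; box has {1,4,5,6,8} → only 7 remains.
r1c4 = 6: row 1 has {1,4,5,7,9}; col 4 has {2,8}; box has {3,9} → only 6 remains.
r2c1 = 2: row 2 has {3,4,5,6,8}; col 1 has {1,4,8,9}; box has {1,4,5,6,7,8} → only 2 remains.
r2c3 = 9: row 2 has {2,3,4,5,6,8}; col 3 has {2,3,5,6,7}; box has {1,2,4,5,6,7,8} → only 9 remains.
r2c6 = 1: row 2 has {2,3,4,5,6,8,9}; col 6 has {6,7,9}; box has {3,6,9} → only 1 remains.
r4c5 = 9: row 4 has {1,2,3,4,5,6,7,8}; col 5 has {3}; box has {2,6} → only 9 remains.
r5c2 = 6: row 5 has {2,4,5,9}; col 2 has {1,4,5,7,8}; box has {1,2,3,4,5,7,8,9} → only 6 remains.
r8c3 = 4: row 8 has {1,7,8}; col 3 has {2,3,5,6,7,9}; box has {} → only 4 remains.
r9c3 = 1: row 9 has {2,8}; col 3 has {2,3,4,5,6,7,9}; box has {4} → only 1 remains.
r1c1 = 3: row 1 has {1,4,5,6,7,9}; col 1 has {1,2,4,8,9}; box has {1,2,4,5,6,7,8,9} → only 3 remains.
r2c4 = 7: row 2 has {1,2,3,4,5,6,8,9}; col 4 has {2,6,8}; box has {1,3,6,9} → only 7 remains.
r7c1 = 6: row 7 has {5,7}; col 1 has {1,2,3,4,8,9}; box has {1,4} → only 6 remains.
r7c3 = 8: row 7 has {5,6,7}; col 3 has {1,2,3,4,5,6,7,9}; box has {1,4,6} → only 8 remains.
r7c7 = 9: row 7 has {5,6,7,8}; col 7 has {1,2,3,4,5,7,8}; box has {1,2,5,7,8} → only 9 remains.
r8c1 = 5: row 8 has {1,4,7,8}; col 1 has {1,2,3,4,6,8,9}; box has {1,4,6,8} → only 5 remains.
r8c7 = 6: row 8 has {1,4,5,7,8}; col 7 has {1,2,3,4,5,7,8,9}; box has {1,2,5,7,8,9} → only 6 remains.
r9c1 = 7: row 9 has {1,2,8}; col 1 has {1,2,3,4,5,6,8,9}; box has {1,4,5,6,8} → only 7 remains.
r8c5 = 2: row 8 has {1,4,5,6,7,8}; col 5 has {3,9}; box has {7,8} → only 2 remains.
r8c6 = 3: row 8 has {1,2,4,5,6,7,8}; col 6 has {1,6,7,9}; box has {2,7,8} → only 3 remains.
r1c5 = 8: row 1 has {1,3,4,5,6,7,9}; col 5 has {2,3,9}; box has {1,3,6,7,9} → only 8 remains.
r1c6 = 2: row 1 has {1,3,4,5,6,7,8,9}; col 6 has {1,3,6,7,9}; box has {1,3,6,7,8,9} → only 2 remains.
r5c6 = 8: row 5 has {2,4,5,6,9}; col 6 has {1,2,3,6,7,9}; box has {2,6,9} → only 8 remains.
r5c9 = 7: row 5 has {2,4,5,6,8,9}; col 9 has {1,2,5,6,9}; box has {1,2,3,4,5,6,9} → only 7 remains.
r6c9 = 8: row 6 has {1,2,3,6,9}; col 9 has {1,2,5,6,7,9}; box has {1,2,3,4,5,6,7,9} → only 8 remains.
r8c2 = 9: row 8 has {1,2,3,4,5,6,7,8}; col 2 has {1,4,5,6,7,8}; box has {1,4,5,6,7,8} → only 9 remains.

9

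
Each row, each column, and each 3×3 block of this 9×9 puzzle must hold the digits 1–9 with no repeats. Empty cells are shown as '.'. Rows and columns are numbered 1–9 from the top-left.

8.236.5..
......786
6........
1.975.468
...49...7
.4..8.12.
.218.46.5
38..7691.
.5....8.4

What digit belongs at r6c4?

6

r4c2 = 3 (sole candidate).
r4c6 = 2 (sole candidate).
r5c2 = 6 (sole candidate).
r5c7 = 3 (sole candidate).
r5c8 = 5 (sole candidate).
r6c4 = 6: row 6 has {1,2,4,8}; col 4 has {3,4,7,8}; box has {2,4,5,7,8,9} → only 6 remains.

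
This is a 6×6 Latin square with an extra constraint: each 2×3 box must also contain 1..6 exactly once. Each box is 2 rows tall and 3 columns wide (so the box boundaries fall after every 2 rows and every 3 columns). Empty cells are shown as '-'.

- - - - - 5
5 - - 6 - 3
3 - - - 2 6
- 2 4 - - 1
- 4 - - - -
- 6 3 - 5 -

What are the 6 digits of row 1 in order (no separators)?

row 2, column 2 = 1: row 2 has {3,5,6}; col 2 has {2,4,6}; box has {5} → only 1 remains.
row 2, column 3 = 2: row 2 has {1,3,5,6}; col 3 has {3,4}; box has {1,5} → only 2 remains.
row 2, column 5 = 4: row 2 has {1,2,3,5,6}; col 5 has {2,5}; box has {3,5,6} → only 4 remains.
row 3, column 2 = 5: row 3 has {2,3,6}; col 2 has {1,2,4,6}; box has {2,3,4} → only 5 remains.
row 3, column 3 = 1: row 3 has {2,3,5,6}; col 3 has {2,3,4}; box has {2,3,4,5} → only 1 remains.
row 3, column 4 = 4: row 3 has {1,2,3,5,6}; col 4 has {6}; box has {1,2,6} → only 4 remains.
row 4, column 1 = 6: row 4 has {1,2,4}; col 1 has {3,5}; box has {1,2,3,4,5} → only 6 remains.
row 4, column 5 = 3: row 4 has {1,2,4,6}; col 5 has {2,4,5}; box has {1,2,4,6} → only 3 remains.
row 5, column 3 = 5: row 5 has {4}; col 3 has {1,2,3,4}; box has {3,4,6} → only 5 remains.
row 5, column 6 = 2: row 5 has {4,5}; col 6 has {1,3,5,6}; box has {5} → only 2 remains.
row 6, column 4 = 1: row 6 has {3,5,6}; col 4 has {4,6}; box has {2,5} → only 1 remains.
row 6, column 6 = 4: row 6 has {1,3,5,6}; col 6 has {1,2,3,5,6}; box has {1,2,5} → only 4 remains.
row 1, column 1 = 4: row 1 has {5}; col 1 has {3,5,6}; box has {1,2,5} → only 4 remains.
row 1, column 2 = 3: row 1 has {4,5}; col 2 has {1,2,4,5,6}; box has {1,2,4,5} → only 3 remains.
row 1, column 3 = 6: row 1 has {3,4,5}; col 3 has {1,2,3,4,5}; box has {1,2,3,4,5} → only 6 remains.
row 1, column 4 = 2: row 1 has {3,4,5,6}; col 4 has {1,4,6}; box has {3,4,5,6} → only 2 remains.
row 1, column 5 = 1: row 1 has {2,3,4,5,6}; col 5 has {2,3,4,5}; box has {2,3,4,5,6} → only 1 remains.

436215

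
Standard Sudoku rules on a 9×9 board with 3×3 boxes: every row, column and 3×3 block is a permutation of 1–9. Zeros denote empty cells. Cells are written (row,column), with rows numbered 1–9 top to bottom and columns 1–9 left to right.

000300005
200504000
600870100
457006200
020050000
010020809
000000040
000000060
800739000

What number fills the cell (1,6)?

(3,6) = 2: row 3 has {1,6,7,8}; col 6 has {4,6,9}; box has {3,4,5,7,8} → only 2 remains.
(6,1) = 3: row 6 has {1,2,8,9}; col 1 has {2,4,6,8}; box has {1,2,4,5,7} → only 3 remains.
(6,3) = 6: row 6 has {1,2,3,8,9}; col 3 has {7}; box has {1,2,3,4,5,7} → only 6 remains.
(6,4) = 4: row 6 has {1,2,3,6,8,9}; col 4 has {3,5,7,8}; box has {2,5,6} → only 4 remains.
(6,6) = 7: row 6 has {1,2,3,4,6,8,9}; col 6 has {2,4,6,9}; box has {2,4,5,6} → only 7 remains.
(6,8) = 5: row 6 has {1,2,3,4,6,7,8,9}; col 8 has {4,6}; box has {2,8,9} → only 5 remains.
(9,7) = 5: row 9 has {3,7,8,9}; col 7 has {1,2,8}; box has {4,6} → only 5 remains.
(1,6) = 1: row 1 has {3,5}; col 6 has {2,4,6,7,9}; box has {2,3,4,5,7,8} → only 1 remains.

1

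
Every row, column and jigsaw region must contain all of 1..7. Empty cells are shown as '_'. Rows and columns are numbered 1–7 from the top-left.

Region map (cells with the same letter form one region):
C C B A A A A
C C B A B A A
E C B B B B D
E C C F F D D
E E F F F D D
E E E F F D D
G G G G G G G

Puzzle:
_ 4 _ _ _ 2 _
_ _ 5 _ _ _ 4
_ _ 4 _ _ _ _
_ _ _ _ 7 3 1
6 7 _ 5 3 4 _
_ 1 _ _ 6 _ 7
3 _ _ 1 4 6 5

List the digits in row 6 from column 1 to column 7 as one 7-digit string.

4132657

R5C7 = 2: row 5 has {3,4,5,6,7}; col 7 has {1,4,5,7}; region has {1,3,4,7} → only 2 remains.
R6C6 = 5: row 6 has {1,6,7}; col 6 has {2,3,4,6}; region has {1,2,3,4,7} → only 5 remains.
R7C2 = 2: row 7 has {1,3,4,5,6}; col 2 has {1,4,7}; region has {1,3,4,5,6} → only 2 remains.
R7C3 = 7: row 7 has {1,2,3,4,5,6}; col 3 has {4,5}; region has {1,2,3,4,5,6} → only 7 remains.
R3C7 = 6: row 3 has {4}; col 7 has {1,2,4,5,7}; region has {1,2,3,4,5,7} → only 6 remains.
R5C3 = 1: row 5 has {2,3,4,5,6,7}; col 3 has {4,5,7}; region has {3,5,6,7} → only 1 remains.
R1C7 = 3: row 1 has {2,4}; col 7 has {1,2,4,5,6,7}; region has {2,4} → only 3 remains.
R1C3 = 6: row 1 has {2,3,4}; col 3 has {1,4,5,7}; region has {4,5} → only 6 remains.
R1C4 = 7: row 1 has {2,3,4,6}; col 4 has {1,5}; region has {2,3,4} → only 7 remains.
R2C4 = 6: row 2 has {4,5}; col 4 has {1,5,7}; region has {2,3,4,7} → only 6 remains.
R2C6 = 1: row 2 has {4,5,6}; col 6 has {2,3,4,5,6}; region has {2,3,4,6,7} → only 1 remains.
R3C6 = 7: row 3 has {4,6}; col 6 has {1,2,3,4,5,6}; region has {4,5,6} → only 7 remains.
R4C3 = 2: row 4 has {1,3,7}; col 3 has {1,4,5,6,7}; region has {4} → only 2 remains.
R4C4 = 4: row 4 has {1,2,3,7}; col 4 has {1,5,6,7}; region has {1,3,5,6,7} → only 4 remains.
R6C3 = 3: row 6 has {1,5,6,7}; col 3 has {1,2,4,5,6,7}; region has {1,6,7} → only 3 remains.
R6C4 = 2: row 6 has {1,3,5,6,7}; col 4 has {1,4,5,6,7}; region has {1,3,4,5,6,7} → only 2 remains.
R1C5 = 5: row 1 has {2,3,4,6,7}; col 5 has {3,4,6,7}; region has {1,2,3,4,6,7} → only 5 remains.
R2C1 = 7: row 2 has {1,4,5,6}; col 1 has {3,6}; region has {2,4} → only 7 remains.
R2C2 = 3: row 2 has {1,4,5,6,7}; col 2 has {1,2,4,7}; region has {2,4,7} → only 3 remains.
R2C5 = 2: row 2 has {1,3,4,5,6,7}; col 5 has {3,4,5,6,7}; region has {4,5,6,7} → only 2 remains.
R3C2 = 5: row 3 has {4,6,7}; col 2 has {1,2,3,4,7}; region has {2,3,4,7} → only 5 remains.
R3C4 = 3: row 3 has {4,5,6,7}; col 4 has {1,2,4,5,6,7}; region has {2,4,5,6,7} → only 3 remains.
R3C5 = 1: row 3 has {3,4,5,6,7}; col 5 has {2,3,4,5,6,7}; region has {2,3,4,5,6,7} → only 1 remains.
R4C1 = 5: row 4 has {1,2,3,4,7}; col 1 has {3,6,7}; region has {1,3,6,7} → only 5 remains.
R4C2 = 6: row 4 has {1,2,3,4,5,7}; col 2 has {1,2,3,4,5,7}; region has {2,3,4,5,7} → only 6 remains.
R6C1 = 4: row 6 has {1,2,3,5,6,7}; col 1 has {3,5,6,7}; region has {1,3,5,6,7} → only 4 remains.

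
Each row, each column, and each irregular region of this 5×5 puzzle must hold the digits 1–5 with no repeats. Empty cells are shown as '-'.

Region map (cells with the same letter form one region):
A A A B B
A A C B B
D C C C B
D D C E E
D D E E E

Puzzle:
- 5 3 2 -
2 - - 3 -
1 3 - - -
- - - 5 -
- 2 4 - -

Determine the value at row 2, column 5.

4

row 1, column 1 = 4: row 1 has {2,3,5}; col 1 has {1,2}; region has {2,3,5} → only 4 remains.
row 1, column 5 = 1: row 1 has {2,3,4,5}; col 5 has {}; region has {2,3} → only 1 remains.
row 2, column 2 = 1: row 2 has {2,3}; col 2 has {2,3,5}; region has {2,3,4,5} → only 1 remains.
row 2, column 3 = 5: row 2 has {1,2,3}; col 3 has {3,4}; region has {3} → only 5 remains.
row 2, column 5 = 4: row 2 has {1,2,3,5}; col 5 has {1}; region has {1,2,3} → only 4 remains.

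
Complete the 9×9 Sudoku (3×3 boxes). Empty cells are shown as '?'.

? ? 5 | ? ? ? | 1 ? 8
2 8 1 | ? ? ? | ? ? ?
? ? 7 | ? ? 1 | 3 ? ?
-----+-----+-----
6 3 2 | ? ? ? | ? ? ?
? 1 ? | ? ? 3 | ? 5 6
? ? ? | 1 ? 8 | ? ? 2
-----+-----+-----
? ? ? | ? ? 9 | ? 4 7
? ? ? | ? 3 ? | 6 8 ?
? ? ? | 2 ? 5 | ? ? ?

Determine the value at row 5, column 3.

8

row 9, column 7 = 9 (sole candidate).
row 2, column 4 = 3 (hidden single in row 2).
row 1, column 1 = 3 (hidden single in row 1).
row 4, column 7 = 8 (hidden single in row 4).
row 5, column 5 = 2 (hidden single in row 5).
row 3, column 8 = 2 (hidden single in row 3).
row 1, column 6 = 2 (hidden single in row 1).
row 6, column 8 = 3 (hidden single in row 6).
row 6, column 5 = 6 (hidden single in row 6).
row 9, column 8 = 1 (sole candidate).
row 9, column 9 = 3 (sole candidate).
row 8, column 9 = 5 (sole candidate).
row 7, column 7 = 2 (sole candidate).
row 4, column 9 = 1 (hidden single in row 4).
row 7, column 3 = 3 (hidden single in row 7).
row 8, column 1 = 1 (hidden single in row 8).
row 8, column 2 = 2 (hidden single in row 8).
row 7, column 5 = 1 (hidden single in row 7).
row 8, column 3 = 9 (hidden single in row 8).
row 6, column 3 = 4 (sole candidate).
row 6, column 7 = 7 (sole candidate).
row 4, column 8 = 9 (sole candidate).
row 5, column 3 = 8: row 5 has {1,2,3,5,6}; col 3 has {1,2,3,4,5,7,9}; box has {1,2,3,4,6} → only 8 remains.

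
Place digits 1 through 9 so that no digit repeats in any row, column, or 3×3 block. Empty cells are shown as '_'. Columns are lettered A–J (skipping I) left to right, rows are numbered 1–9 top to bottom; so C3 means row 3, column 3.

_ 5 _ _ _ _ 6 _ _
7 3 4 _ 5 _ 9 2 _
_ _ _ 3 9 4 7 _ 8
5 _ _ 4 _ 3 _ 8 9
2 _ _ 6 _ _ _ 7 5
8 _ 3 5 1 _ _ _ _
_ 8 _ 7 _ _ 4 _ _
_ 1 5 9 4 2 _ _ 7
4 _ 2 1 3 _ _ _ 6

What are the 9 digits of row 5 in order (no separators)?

D2 = 8 (sole candidate).
J2 = 1 (sole candidate).
H3 = 5 (sole candidate).
E5 = 8: row 5 has {2,5,6,7}; col 5 has {1,3,4,5,9}; box has {1,3,4,5,6} → only 8 remains.
F5 = 9: row 5 has {2,5,6,7,8}; col 6 has {2,3,4}; box has {1,3,4,5,6,8} → only 9 remains.
F6 = 7 (sole candidate).
G6 = 2 (sole candidate).
J6 = 4 (sole candidate).
E7 = 6 (sole candidate).
F7 = 5 (sole candidate).
H8 = 3 (sole candidate).
F9 = 8 (sole candidate).
G9 = 5 (sole candidate).
H9 = 9 (sole candidate).
D1 = 2 (sole candidate).
E1 = 7 (sole candidate).
F1 = 1 (sole candidate).
H1 = 4 (sole candidate).
J1 = 3 (sole candidate).
F2 = 6 (sole candidate).
E4 = 2 (sole candidate).
G4 = 1 (sole candidate).
B5 = 4: row 5 has {2,5,6,7,8,9}; col 2 has {1,3,5,8}; box has {2,3,5,8} → only 4 remains.
C5 = 1: row 5 has {2,4,5,6,7,8,9}; col 3 has {2,3,4,5}; box has {2,3,4,5,8} → only 1 remains.
G5 = 3: row 5 has {1,2,4,5,6,7,8,9}; col 7 has {1,2,4,5,6,7,9}; box has {1,2,4,5,7,8,9} → only 3 remains.

241689375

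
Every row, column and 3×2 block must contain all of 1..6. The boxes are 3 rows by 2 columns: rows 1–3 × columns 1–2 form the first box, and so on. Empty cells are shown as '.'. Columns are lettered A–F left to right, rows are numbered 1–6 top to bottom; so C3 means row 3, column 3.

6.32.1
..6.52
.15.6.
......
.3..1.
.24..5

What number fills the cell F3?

3

E1 = 4: row 1 has {1,2,3,6}; col 5 has {1,5,6}; box has {1,2,5,6} → only 4 remains.
B2 = 4: row 2 has {2,5,6}; col 2 has {1,2,3}; box has {1,6} → only 4 remains.
D2 = 1: row 2 has {2,4,5,6}; col 4 has {2}; box has {2,3,5,6} → only 1 remains.
D3 = 4: row 3 has {1,5,6}; col 4 has {1,2}; box has {1,2,3,5,6} → only 4 remains.
F3 = 3: row 3 has {1,4,5,6}; col 6 has {1,2,5}; box has {1,2,4,5,6} → only 3 remains.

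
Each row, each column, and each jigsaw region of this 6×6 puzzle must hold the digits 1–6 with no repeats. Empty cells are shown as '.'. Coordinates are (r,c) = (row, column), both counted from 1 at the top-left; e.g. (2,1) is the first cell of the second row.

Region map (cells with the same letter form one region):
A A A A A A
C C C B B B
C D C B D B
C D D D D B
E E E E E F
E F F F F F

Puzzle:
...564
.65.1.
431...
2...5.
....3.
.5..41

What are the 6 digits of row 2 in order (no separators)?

365412

(2,1) = 3: row 2 has {1,5,6}; col 1 has {2,4}; region has {1,2,4,5,6} → only 3 remains.
(2,6) = 2: row 2 has {1,3,5,6}; col 6 has {1,4}; region has {1} → only 2 remains.
(3,4) = 6: row 3 has {1,3,4}; col 4 has {5}; region has {1,2} → only 6 remains.
(3,5) = 2: row 3 has {1,3,4,6}; col 5 has {1,3,4,5,6}; region has {3,5} → only 2 remains.
(3,6) = 5: row 3 has {1,2,3,4,6}; col 6 has {1,2,4}; region has {1,2,6} → only 5 remains.
(4,6) = 3: row 4 has {2,5}; col 6 has {1,2,4,5}; region has {1,2,5,6} → only 3 remains.
(5,6) = 6: row 5 has {3}; col 6 has {1,2,3,4,5}; region has {1,4,5} → only 6 remains.
(6,1) = 6: row 6 has {1,4,5}; col 1 has {2,3,4}; region has {3} → only 6 remains.
(1,1) = 1: row 1 has {4,5,6}; col 1 has {2,3,4,6}; region has {4,5,6} → only 1 remains.
(1,2) = 2: row 1 has {1,4,5,6}; col 2 has {3,5,6}; region has {1,4,5,6} → only 2 remains.
(1,3) = 3: row 1 has {1,2,4,5,6}; col 3 has {1,5}; region has {1,2,4,5,6} → only 3 remains.
(2,4) = 4: row 2 has {1,2,3,5,6}; col 4 has {5,6}; region has {1,2,3,5,6} → only 4 remains.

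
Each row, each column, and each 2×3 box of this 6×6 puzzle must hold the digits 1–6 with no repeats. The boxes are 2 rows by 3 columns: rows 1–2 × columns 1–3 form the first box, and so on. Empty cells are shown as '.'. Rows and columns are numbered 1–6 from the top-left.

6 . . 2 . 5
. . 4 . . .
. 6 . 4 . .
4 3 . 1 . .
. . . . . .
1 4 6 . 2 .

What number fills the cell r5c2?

2

r1c2 = 1: row 1 has {2,5,6}; col 2 has {3,4,6}; box has {4,6} → only 1 remains.
r1c3 = 3: row 1 has {1,2,5,6}; col 3 has {4,6}; box has {1,4,6} → only 3 remains.
r1c5 = 4: row 1 has {1,2,3,5,6}; col 5 has {2}; box has {2,5} → only 4 remains.
r6c6 = 3: row 6 has {1,2,4,6}; col 6 has {5}; box has {2} → only 3 remains.
r3c6 = 2: row 3 has {4,6}; col 6 has {3,5}; box has {1,4} → only 2 remains.
r4c6 = 6: row 4 has {1,3,4}; col 6 has {2,3,5}; box has {1,2,4} → only 6 remains.
r6c4 = 5: row 6 has {1,2,3,4,6}; col 4 has {1,2,4}; box has {2,3} → only 5 remains.
r2c6 = 1: row 2 has {4}; col 6 has {2,3,5,6}; box has {2,4,5} → only 1 remains.
r3c1 = 5: row 3 has {2,4,6}; col 1 has {1,4,6}; box has {3,4,6} → only 5 remains.
r3c3 = 1: row 3 has {2,4,5,6}; col 3 has {3,4,6}; box has {3,4,5,6} → only 1 remains.
r3c5 = 3: row 3 has {1,2,4,5,6}; col 5 has {2,4}; box has {1,2,4,6} → only 3 remains.
r4c3 = 2: row 4 has {1,3,4,6}; col 3 has {1,3,4,6}; box has {1,3,4,5,6} → only 2 remains.
r4c5 = 5: row 4 has {1,2,3,4,6}; col 5 has {2,3,4}; box has {1,2,3,4,6} → only 5 remains.
r5c3 = 5: row 5 has {}; col 3 has {1,2,3,4,6}; box has {1,4,6} → only 5 remains.
r5c4 = 6: row 5 has {5}; col 4 has {1,2,4,5}; box has {2,3,5} → only 6 remains.
r5c5 = 1: row 5 has {5,6}; col 5 has {2,3,4,5}; box has {2,3,5,6} → only 1 remains.
r5c6 = 4: row 5 has {1,5,6}; col 6 has {1,2,3,5,6}; box has {1,2,3,5,6} → only 4 remains.
r2c1 = 2: row 2 has {1,4}; col 1 has {1,4,5,6}; box has {1,3,4,6} → only 2 remains.
r2c2 = 5: row 2 has {1,2,4}; col 2 has {1,3,4,6}; box has {1,2,3,4,6} → only 5 remains.
r2c4 = 3: row 2 has {1,2,4,5}; col 4 has {1,2,4,5,6}; box has {1,2,4,5} → only 3 remains.
r2c5 = 6: row 2 has {1,2,3,4,5}; col 5 has {1,2,3,4,5}; box has {1,2,3,4,5} → only 6 remains.
r5c1 = 3: row 5 has {1,4,5,6}; col 1 has {1,2,4,5,6}; box has {1,4,5,6} → only 3 remains.
r5c2 = 2: row 5 has {1,3,4,5,6}; col 2 has {1,3,4,5,6}; box has {1,3,4,5,6} → only 2 remains.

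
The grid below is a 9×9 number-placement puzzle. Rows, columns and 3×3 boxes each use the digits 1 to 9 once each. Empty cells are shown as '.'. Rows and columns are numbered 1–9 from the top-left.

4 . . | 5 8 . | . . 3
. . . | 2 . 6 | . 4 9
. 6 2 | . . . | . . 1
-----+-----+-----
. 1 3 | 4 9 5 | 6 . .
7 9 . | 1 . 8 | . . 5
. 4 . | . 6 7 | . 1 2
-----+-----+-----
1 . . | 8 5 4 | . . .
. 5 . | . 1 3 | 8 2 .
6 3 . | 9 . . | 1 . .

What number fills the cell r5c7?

r1c2 = 7 (sole candidate).
r1c7 = 2 (sole candidate).
r1c8 = 6 (sole candidate).
r2c2 = 8 (sole candidate).
r3c6 = 9 (sole candidate).
r5c3 = 6 (sole candidate).
r5c8 = 3 (sole candidate).
r6c4 = 3 (sole candidate).
r6c7 = 9 (sole candidate).
r7c2 = 2 (sole candidate).
r8c1 = 9 (sole candidate).
r9c6 = 2 (sole candidate).
r1c6 = 1 (sole candidate).
r3c4 = 7 (sole candidate).
r3c7 = 5 (sole candidate).
r3c8 = 8 (sole candidate).
r4c8 = 7 (sole candidate).
r4c9 = 8 (sole candidate).
r5c5 = 2 (sole candidate).
r5c7 = 4: row 5 has {1,2,3,5,6,7,8,9}; col 7 has {1,2,5,6,8,9}; box has {1,2,3,5,6,7,8,9} → only 4 remains.

4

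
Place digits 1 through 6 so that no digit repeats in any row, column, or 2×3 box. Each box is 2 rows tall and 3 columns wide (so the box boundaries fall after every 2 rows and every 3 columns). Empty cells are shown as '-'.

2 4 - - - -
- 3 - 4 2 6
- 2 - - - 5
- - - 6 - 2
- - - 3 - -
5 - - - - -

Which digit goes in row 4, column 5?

row 2, column 1 = 1: row 2 has {2,3,4,6}; col 1 has {2,5}; box has {2,3,4} → only 1 remains.
row 2, column 3 = 5: row 2 has {1,2,3,4,6}; col 3 has {}; box has {1,2,3,4} → only 5 remains.
row 3, column 4 = 1: row 3 has {2,5}; col 4 has {3,4,6}; box has {2,5,6} → only 1 remains.
row 6, column 4 = 2: row 6 has {5}; col 4 has {1,3,4,6}; box has {3} → only 2 remains.
row 1, column 3 = 6: row 1 has {2,4}; col 3 has {5}; box has {1,2,3,4,5} → only 6 remains.
row 1, column 4 = 5: row 1 has {2,4,6}; col 4 has {1,2,3,4,6}; box has {2,4,6} → only 5 remains.
row 3, column 1 = 6: in row 3, 6 can only go here (every other open cell in that row sees a 6).
row 5, column 1 = 4: row 5 has {3}; col 1 has {1,2,5,6}; box has {5} → only 4 remains.
row 5, column 6 = 1: row 5 has {3,4}; col 6 has {2,5,6}; box has {2,3} → only 1 remains.
row 6, column 6 = 4: row 6 has {2,5}; col 6 has {1,2,5,6}; box has {1,2,3} → only 4 remains.
row 1, column 6 = 3: row 1 has {2,4,5,6}; col 6 has {1,2,4,5,6}; box has {2,4,5,6} → only 3 remains.
row 4, column 1 = 3: row 4 has {2,6}; col 1 has {1,2,4,5,6}; box has {2,6} → only 3 remains.
row 4, column 5 = 4: row 4 has {2,3,6}; col 5 has {2}; box has {1,2,5,6} → only 4 remains.

4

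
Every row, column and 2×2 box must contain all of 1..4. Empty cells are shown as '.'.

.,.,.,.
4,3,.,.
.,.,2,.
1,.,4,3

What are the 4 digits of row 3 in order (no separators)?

3421

r1c1 = 2: row 1 has {}; col 1 has {1,4}; box has {3,4} → only 2 remains.
r1c2 = 1: row 1 has {2}; col 2 has {3}; box has {2,3,4} → only 1 remains.
r1c3 = 3: row 1 has {1,2}; col 3 has {2,4}; box has {} → only 3 remains.
r1c4 = 4: row 1 has {1,2,3}; col 4 has {3}; box has {3} → only 4 remains.
r2c3 = 1: row 2 has {3,4}; col 3 has {2,3,4}; box has {3,4} → only 1 remains.
r2c4 = 2: row 2 has {1,3,4}; col 4 has {3,4}; box has {1,3,4} → only 2 remains.
r3c1 = 3: row 3 has {2}; col 1 has {1,2,4}; box has {1} → only 3 remains.
r3c2 = 4: row 3 has {2,3}; col 2 has {1,3}; box has {1,3} → only 4 remains.
r3c4 = 1: row 3 has {2,3,4}; col 4 has {2,3,4}; box has {2,3,4} → only 1 remains.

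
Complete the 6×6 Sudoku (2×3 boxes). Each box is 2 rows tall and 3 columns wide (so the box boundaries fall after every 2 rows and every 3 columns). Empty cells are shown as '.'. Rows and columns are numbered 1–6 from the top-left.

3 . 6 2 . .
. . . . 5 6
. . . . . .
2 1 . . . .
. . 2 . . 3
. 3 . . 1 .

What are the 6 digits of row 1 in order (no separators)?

row 1, column 5 = 4: row 1 has {2,3,6}; col 5 has {1,5}; box has {2,5,6} → only 4 remains.
row 1, column 6 = 1: row 1 has {2,3,4,6}; col 6 has {3,6}; box has {2,4,5,6} → only 1 remains.
row 2, column 4 = 3: row 2 has {5,6}; col 4 has {2}; box has {1,2,4,5,6} → only 3 remains.
row 5, column 5 = 6: row 5 has {2,3}; col 5 has {1,4,5}; box has {1,3} → only 6 remains.
row 1, column 2 = 5: row 1 has {1,2,3,4,6}; col 2 has {1,3}; box has {3,6} → only 5 remains.

356241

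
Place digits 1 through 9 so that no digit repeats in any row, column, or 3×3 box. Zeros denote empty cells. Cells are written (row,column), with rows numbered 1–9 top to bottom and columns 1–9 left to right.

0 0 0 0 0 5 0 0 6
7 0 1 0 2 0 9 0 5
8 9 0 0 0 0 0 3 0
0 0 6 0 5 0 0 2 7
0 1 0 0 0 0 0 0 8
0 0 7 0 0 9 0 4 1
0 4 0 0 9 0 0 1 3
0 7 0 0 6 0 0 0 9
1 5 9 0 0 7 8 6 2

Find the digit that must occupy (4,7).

3

(2,8) = 8 (sole candidate).
(3,9) = 4 (sole candidate).
(4,7) = 3: row 4 has {2,5,6,7}; col 7 has {8,9}; box has {1,2,4,7,8} → only 3 remains.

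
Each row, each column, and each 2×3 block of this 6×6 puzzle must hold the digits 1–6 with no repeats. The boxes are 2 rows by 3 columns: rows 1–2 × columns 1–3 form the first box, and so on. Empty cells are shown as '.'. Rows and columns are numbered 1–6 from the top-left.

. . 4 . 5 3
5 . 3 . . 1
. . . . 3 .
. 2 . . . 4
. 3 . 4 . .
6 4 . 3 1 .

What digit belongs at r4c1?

r2c2 = 6: row 2 has {1,3,5}; col 2 has {2,3,4}; box has {3,4,5} → only 6 remains.
r2c4 = 2: row 2 has {1,3,5,6}; col 4 has {3,4}; box has {1,3,5} → only 2 remains.
r2c5 = 4: row 2 has {1,2,3,5,6}; col 5 has {1,3,5}; box has {1,2,3,5} → only 4 remains.
r4c5 = 6: row 4 has {2,4}; col 5 has {1,3,4,5}; box has {3,4} → only 6 remains.
r5c5 = 2: row 5 has {3,4}; col 5 has {1,3,4,5,6}; box has {1,3,4} → only 2 remains.
r6c6 = 5: row 6 has {1,3,4,6}; col 6 has {1,3,4}; box has {1,2,3,4} → only 5 remains.
r1c2 = 1: row 1 has {3,4,5}; col 2 has {2,3,4,6}; box has {3,4,5,6} → only 1 remains.
r1c4 = 6: row 1 has {1,3,4,5}; col 4 has {2,3,4}; box has {1,2,3,4,5} → only 6 remains.
r3c2 = 5: row 3 has {3}; col 2 has {1,2,3,4,6}; box has {2} → only 5 remains.
r3c4 = 1: row 3 has {3,5}; col 4 has {2,3,4,6}; box has {3,4,6} → only 1 remains.
r3c6 = 2: row 3 has {1,3,5}; col 6 has {1,3,4,5}; box has {1,3,4,6} → only 2 remains.
r4c3 = 1: row 4 has {2,4,6}; col 3 has {3,4}; box has {2,5} → only 1 remains.
r4c4 = 5: row 4 has {1,2,4,6}; col 4 has {1,2,3,4,6}; box has {1,2,3,4,6} → only 5 remains.
r5c1 = 1: row 5 has {2,3,4}; col 1 has {5,6}; box has {3,4,6} → only 1 remains.
r5c3 = 5: row 5 has {1,2,3,4}; col 3 has {1,3,4}; box has {1,3,4,6} → only 5 remains.
r5c6 = 6: row 5 has {1,2,3,4,5}; col 6 has {1,2,3,4,5}; box has {1,2,3,4,5} → only 6 remains.
r6c3 = 2: row 6 has {1,3,4,5,6}; col 3 has {1,3,4,5}; box has {1,3,4,5,6} → only 2 remains.
r1c1 = 2: row 1 has {1,3,4,5,6}; col 1 has {1,5,6}; box has {1,3,4,5,6} → only 2 remains.
r3c1 = 4: row 3 has {1,2,3,5}; col 1 has {1,2,5,6}; box has {1,2,5} → only 4 remains.
r3c3 = 6: row 3 has {1,2,3,4,5}; col 3 has {1,2,3,4,5}; box has {1,2,4,5} → only 6 remains.
r4c1 = 3: row 4 has {1,2,4,5,6}; col 1 has {1,2,4,5,6}; box has {1,2,4,5,6} → only 3 remains.

3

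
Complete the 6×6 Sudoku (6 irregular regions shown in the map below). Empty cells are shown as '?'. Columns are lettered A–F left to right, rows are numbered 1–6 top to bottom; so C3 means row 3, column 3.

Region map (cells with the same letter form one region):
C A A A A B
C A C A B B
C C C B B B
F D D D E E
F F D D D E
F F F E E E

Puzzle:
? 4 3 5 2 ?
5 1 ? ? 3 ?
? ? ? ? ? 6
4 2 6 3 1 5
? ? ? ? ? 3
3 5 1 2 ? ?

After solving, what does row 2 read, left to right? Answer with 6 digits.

F1 = 1: row 1 has {2,3,4,5}; col 6 has {3,5,6}; region has {3,6} → only 1 remains.
D2 = 6: row 2 has {1,3,5}; col 4 has {2,3,5}; region has {1,2,3,4,5} → only 6 remains.
B3 = 3: row 3 has {6}; col 2 has {1,2,4,5}; region has {5} → only 3 remains.
D3 = 4: row 3 has {3,6}; col 4 has {2,3,5,6}; region has {1,3,6} → only 4 remains.
E3 = 5: row 3 has {3,4,6}; col 5 has {1,2,3}; region has {1,3,4,6} → only 5 remains.
B5 = 6: row 5 has {3}; col 2 has {1,2,3,4,5}; region has {1,3,4,5} → only 6 remains.
D5 = 1: row 5 has {3,6}; col 4 has {2,3,4,5,6}; region has {2,3,6} → only 1 remains.
E5 = 4: row 5 has {1,3,6}; col 5 has {1,2,3,5}; region has {1,2,3,6} → only 4 remains.
E6 = 6: row 6 has {1,2,3,5}; col 5 has {1,2,3,4,5}; region has {1,2,3,5} → only 6 remains.
F6 = 4: row 6 has {1,2,3,5,6}; col 6 has {1,3,5,6}; region has {1,2,3,5,6} → only 4 remains.
A1 = 6: row 1 has {1,2,3,4,5}; col 1 has {3,4,5}; region has {3,5} → only 6 remains.
F2 = 2: row 2 has {1,3,5,6}; col 6 has {1,3,4,5,6}; region has {1,3,4,5,6} → only 2 remains.
C3 = 2: row 3 has {3,4,5,6}; col 3 has {1,3,6}; region has {3,5,6} → only 2 remains.
A5 = 2: row 5 has {1,3,4,6}; col 1 has {3,4,5,6}; region has {1,3,4,5,6} → only 2 remains.
C5 = 5: row 5 has {1,2,3,4,6}; col 3 has {1,2,3,6}; region has {1,2,3,4,6} → only 5 remains.
C2 = 4: row 2 has {1,2,3,5,6}; col 3 has {1,2,3,5,6}; region has {2,3,5,6} → only 4 remains.

514632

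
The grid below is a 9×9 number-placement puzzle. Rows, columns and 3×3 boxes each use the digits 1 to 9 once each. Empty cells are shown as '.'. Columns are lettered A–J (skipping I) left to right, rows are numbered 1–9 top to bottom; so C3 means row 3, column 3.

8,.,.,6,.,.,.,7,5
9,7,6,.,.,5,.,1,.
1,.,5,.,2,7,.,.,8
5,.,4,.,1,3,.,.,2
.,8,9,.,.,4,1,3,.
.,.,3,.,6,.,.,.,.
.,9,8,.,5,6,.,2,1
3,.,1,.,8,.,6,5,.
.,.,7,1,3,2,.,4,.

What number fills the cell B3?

4

C1 = 2 (sole candidate).
E2 = 4 (sole candidate).
J2 = 3 (sole candidate).
B4 = 6 (sole candidate).
E5 = 7 (sole candidate).
J5 = 6 (sole candidate).
A7 = 4 (sole candidate).
D7 = 7 (sole candidate).
G7 = 3 (sole candidate).
B8 = 2 (sole candidate).
F8 = 9 (sole candidate).
J8 = 7 (sole candidate).
A9 = 6 (sole candidate).
B9 = 5 (sole candidate).
J9 = 9 (sole candidate).
E1 = 9 (sole candidate).
F1 = 1 (sole candidate).
G1 = 4 (sole candidate).
D2 = 8 (sole candidate).
G2 = 2 (sole candidate).
D3 = 3 (sole candidate).
G3 = 9 (sole candidate).
H3 = 6 (sole candidate).
D4 = 9 (sole candidate).
H4 = 8 (sole candidate).
A5 = 2 (sole candidate).
D5 = 5 (sole candidate).
A6 = 7 (sole candidate).
B6 = 1 (sole candidate).
D6 = 2 (sole candidate).
F6 = 8 (sole candidate).
G6 = 5 (sole candidate).
H6 = 9 (sole candidate).
J6 = 4 (sole candidate).
D8 = 4 (sole candidate).
G9 = 8 (sole candidate).
B1 = 3 (sole candidate).
B3 = 4: row 3 has {1,2,3,5,6,7,8,9}; col 2 has {1,2,3,5,6,7,8,9}; box has {1,2,3,5,6,7,8,9} → only 4 remains.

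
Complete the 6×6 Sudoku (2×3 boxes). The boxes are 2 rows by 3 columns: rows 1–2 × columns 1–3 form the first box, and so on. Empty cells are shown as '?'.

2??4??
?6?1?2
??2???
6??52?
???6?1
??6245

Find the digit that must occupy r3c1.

r3c4 = 3: row 3 has {2}; col 4 has {1,2,4,5,6}; box has {2,5} → only 3 remains.
r4c6 = 4: row 4 has {2,5,6}; col 6 has {1,2,5}; box has {2,3,5} → only 4 remains.
r5c5 = 3: row 5 has {1,6}; col 5 has {2,4}; box has {1,2,4,5,6} → only 3 remains.
r2c5 = 5: row 2 has {1,2,6}; col 5 has {2,3,4}; box has {1,2,4} → only 5 remains.
r3c6 = 6: row 3 has {2,3}; col 6 has {1,2,4,5}; box has {2,3,4,5} → only 6 remains.
r1c5 = 6: row 1 has {2,4}; col 5 has {2,3,4,5}; box has {1,2,4,5} → only 6 remains.
r1c6 = 3: row 1 has {2,4,6}; col 6 has {1,2,4,5,6}; box has {1,2,4,5,6} → only 3 remains.
r3c5 = 1: row 3 has {2,3,6}; col 5 has {2,3,4,5,6}; box has {2,3,4,5,6} → only 1 remains.
r5c2 = 2: in row 5, 2 can only go here (every other open cell in that row sees a 2).
r6c1 = 1: in column 1, 1 can only go here (every other open cell in that column sees a 1).
r6c2 = 3: row 6 has {1,2,4,5,6}; col 2 has {2,6}; box has {1,2,6} → only 3 remains.
r4c2 = 1: row 4 has {2,4,5,6}; col 2 has {2,3,6}; box has {2,6} → only 1 remains.
r4c3 = 3: row 4 has {1,2,4,5,6}; col 3 has {2,6}; box has {1,2,6} → only 3 remains.
r1c2 = 5: row 1 has {2,3,4,6}; col 2 has {1,2,3,6}; box has {2,6} → only 5 remains.
r1c3 = 1: row 1 has {2,3,4,5,6}; col 3 has {2,3,6}; box has {2,5,6} → only 1 remains.
r2c3 = 4: row 2 has {1,2,5,6}; col 3 has {1,2,3,6}; box has {1,2,5,6} → only 4 remains.
r3c2 = 4: row 3 has {1,2,3,6}; col 2 has {1,2,3,5,6}; box has {1,2,3,6} → only 4 remains.
r5c3 = 5: row 5 has {1,2,3,6}; col 3 has {1,2,3,4,6}; box has {1,2,3,6} → only 5 remains.
r2c1 = 3: row 2 has {1,2,4,5,6}; col 1 has {1,2,6}; box has {1,2,4,5,6} → only 3 remains.
r3c1 = 5: row 3 has {1,2,3,4,6}; col 1 has {1,2,3,6}; box has {1,2,3,4,6} → only 5 remains.

5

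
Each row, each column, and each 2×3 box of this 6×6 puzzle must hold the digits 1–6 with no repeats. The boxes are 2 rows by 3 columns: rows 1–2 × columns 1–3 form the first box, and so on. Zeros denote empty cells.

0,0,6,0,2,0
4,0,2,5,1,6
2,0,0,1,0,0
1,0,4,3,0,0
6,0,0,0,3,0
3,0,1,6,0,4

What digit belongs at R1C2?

R1C1 = 5 (sole candidate).
R1C4 = 4 (sole candidate).
R1C6 = 3 (sole candidate).
R2C2 = 3 (sole candidate).
R3C6 = 5 (sole candidate).
R4C5 = 6 (sole candidate).
R4C6 = 2 (sole candidate).
R5C3 = 5 (sole candidate).
R5C4 = 2 (sole candidate).
R5C6 = 1 (sole candidate).
R6C2 = 2 (sole candidate).
R6C5 = 5 (sole candidate).
R1C2 = 1: row 1 has {2,3,4,5,6}; col 2 has {2,3}; box has {2,3,4,5,6} → only 1 remains.

1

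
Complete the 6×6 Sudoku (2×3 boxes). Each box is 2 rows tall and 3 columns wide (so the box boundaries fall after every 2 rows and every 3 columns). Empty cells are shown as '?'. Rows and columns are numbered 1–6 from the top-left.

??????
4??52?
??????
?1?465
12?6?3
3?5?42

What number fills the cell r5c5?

r3c6 = 1: row 3 has {}; col 6 has {2,3,5}; box has {4,5,6} → only 1 remains.
r4c1 = 2: row 4 has {1,4,5,6}; col 1 has {1,3,4}; box has {1} → only 2 remains.
r4c3 = 3: row 4 has {1,2,4,5,6}; col 3 has {5}; box has {1,2} → only 3 remains.
r5c3 = 4: row 5 has {1,2,3,6}; col 3 has {3,5}; box has {1,2,3,5} → only 4 remains.
r5c5 = 5: row 5 has {1,2,3,4,6}; col 5 has {2,4,6}; box has {2,3,4,6} → only 5 remains.

5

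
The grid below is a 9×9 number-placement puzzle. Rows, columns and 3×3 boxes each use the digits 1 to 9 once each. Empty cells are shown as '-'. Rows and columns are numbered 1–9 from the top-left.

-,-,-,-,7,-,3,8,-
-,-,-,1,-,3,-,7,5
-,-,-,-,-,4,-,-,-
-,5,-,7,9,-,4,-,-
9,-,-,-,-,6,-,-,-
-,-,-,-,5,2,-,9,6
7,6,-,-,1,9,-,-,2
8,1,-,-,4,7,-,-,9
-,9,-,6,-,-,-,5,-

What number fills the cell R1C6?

R1C6 = 5: row 1 has {3,7,8}; col 6 has {2,3,4,6,7,9}; box has {1,3,4,7} → only 5 remains.

5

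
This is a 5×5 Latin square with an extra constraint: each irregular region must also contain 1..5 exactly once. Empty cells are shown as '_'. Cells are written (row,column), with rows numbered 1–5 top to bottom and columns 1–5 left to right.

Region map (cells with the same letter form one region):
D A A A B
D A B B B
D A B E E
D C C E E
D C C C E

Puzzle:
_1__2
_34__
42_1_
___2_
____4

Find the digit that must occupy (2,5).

(1,3) = 5 (sole candidate).
(1,4) = 4 (sole candidate).
(2,4) = 5 (sole candidate).
(2,5) = 1: row 2 has {3,4,5}; col 5 has {2,4}; region has {2,4,5} → only 1 remains.

1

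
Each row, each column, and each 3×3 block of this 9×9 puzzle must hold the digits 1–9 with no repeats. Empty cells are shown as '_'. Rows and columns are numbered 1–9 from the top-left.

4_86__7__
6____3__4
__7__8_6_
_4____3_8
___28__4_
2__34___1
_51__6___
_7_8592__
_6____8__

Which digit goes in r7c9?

r8c1 = 3 (sole candidate).
r8c3 = 4 (sole candidate).
r8c8 = 1 (sole candidate).
r8c9 = 6 (sole candidate).
r9c1 = 9 (sole candidate).
r9c3 = 2 (sole candidate).
r7c1 = 8 (sole candidate).
r2c8 = 8 (hidden single in row 2).
r3c4 = 4 (hidden single in row 3).
r7c4 = 7 (sole candidate).
r9c4 = 1 (sole candidate).
r9c5 = 3 (sole candidate).
r9c6 = 4 (sole candidate).
r7c5 = 2 (sole candidate).
r2c2 = 2 (hidden single in row 2).
r2c5 = 7 (hidden single in row 2).
r2c7 = 1 (hidden single in row 2).
r3c9 = 2 (hidden single in row 3).
r1c6 = 2 (hidden single in row 1).
r3c2 = 3 (hidden single in row 3).
r4c8 = 2 (hidden single in row 4).
r5c3 = 3 (hidden single in row 5).
r5c7 = 6 (hidden single in row 5).
r6c3 = 6 (hidden single in row 6).
r6c2 = 8 (hidden single in row 6).
r4c5 = 6 (hidden single in row 4).
r7c7 = 4 (hidden single in row 7).
r2c4 = 5 (hidden single in box 2).
r2c3 = 9 (sole candidate).
r4c3 = 5 (sole candidate).
r4c4 = 9 (sole candidate).
r1c2 = 1 (sole candidate).
r1c5 = 9 (sole candidate).
r3c1 = 5 (sole candidate).
r3c5 = 1 (sole candidate).
r3c7 = 9 (sole candidate).
r5c2 = 9 (sole candidate).
r6c7 = 5 (sole candidate).
r5c9 = 7 (sole candidate).
r6c6 = 7 (sole candidate).
r6c8 = 9 (sole candidate).
r7c8 = 3 (sole candidate).
r7c9 = 9: row 7 has {1,2,3,4,5,6,7,8}; col 9 has {1,2,4,6,7,8}; box has {1,2,3,4,6,8} → only 9 remains.

9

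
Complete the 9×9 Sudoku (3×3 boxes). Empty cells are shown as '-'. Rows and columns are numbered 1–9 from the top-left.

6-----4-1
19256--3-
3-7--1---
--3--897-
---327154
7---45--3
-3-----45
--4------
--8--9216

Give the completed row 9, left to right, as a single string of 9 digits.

578439216

row 1, column 3 = 5: row 1 has {1,4,6}; col 3 has {2,3,4,7,8}; box has {1,2,3,6,7,9} → only 5 remains.
row 2, column 6 = 4: row 2 has {1,2,3,5,6,9}; col 6 has {1,5,7,8,9}; box has {1,5,6} → only 4 remains.
row 4, column 5 = 1: row 4 has {3,7,8,9}; col 5 has {2,4,6}; box has {2,3,4,5,7,8} → only 1 remains.
row 4, column 9 = 2: row 4 has {1,3,7,8,9}; col 9 has {1,3,4,5,6}; box has {1,3,4,5,7,9} → only 2 remains.
row 9, column 1 = 5: row 9 has {1,2,6,8,9}; col 1 has {1,3,6,7}; box has {3,4,8} → only 5 remains.
row 9, column 2 = 7: row 9 has {1,2,5,6,8,9}; col 2 has {3,9}; box has {3,4,5,8} → only 7 remains.
row 9, column 4 = 4: row 9 has {1,2,5,6,7,8,9}; col 4 has {3,5}; box has {9} → only 4 remains.
row 9, column 5 = 3: row 9 has {1,2,4,5,6,7,8,9}; col 5 has {1,2,4,6}; box has {4,9} → only 3 remains.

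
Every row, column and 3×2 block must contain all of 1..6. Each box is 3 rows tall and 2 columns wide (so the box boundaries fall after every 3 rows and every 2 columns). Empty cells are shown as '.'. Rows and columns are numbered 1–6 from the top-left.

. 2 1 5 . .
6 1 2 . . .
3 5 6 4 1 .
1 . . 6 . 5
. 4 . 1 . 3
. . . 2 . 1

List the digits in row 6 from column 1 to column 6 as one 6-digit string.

R1C1 = 4 (sole candidate).
R1C6 = 6 (sole candidate).
R2C4 = 3 (sole candidate).
R2C6 = 4 (sole candidate).
R3C6 = 2 (sole candidate).
R4C2 = 3 (sole candidate).
R4C3 = 4 (sole candidate).
R4C5 = 2 (sole candidate).
R5C3 = 5 (sole candidate).
R5C5 = 6 (sole candidate).
R6C1 = 5: row 6 has {1,2}; col 1 has {1,3,4,6}; box has {1,3,4} → only 5 remains.
R6C2 = 6: row 6 has {1,2,5}; col 2 has {1,2,3,4,5}; box has {1,3,4,5} → only 6 remains.
R6C3 = 3: row 6 has {1,2,5,6}; col 3 has {1,2,4,5,6}; box has {1,2,4,5,6} → only 3 remains.
R6C5 = 4: row 6 has {1,2,3,5,6}; col 5 has {1,2,6}; box has {1,2,3,5,6} → only 4 remains.

563241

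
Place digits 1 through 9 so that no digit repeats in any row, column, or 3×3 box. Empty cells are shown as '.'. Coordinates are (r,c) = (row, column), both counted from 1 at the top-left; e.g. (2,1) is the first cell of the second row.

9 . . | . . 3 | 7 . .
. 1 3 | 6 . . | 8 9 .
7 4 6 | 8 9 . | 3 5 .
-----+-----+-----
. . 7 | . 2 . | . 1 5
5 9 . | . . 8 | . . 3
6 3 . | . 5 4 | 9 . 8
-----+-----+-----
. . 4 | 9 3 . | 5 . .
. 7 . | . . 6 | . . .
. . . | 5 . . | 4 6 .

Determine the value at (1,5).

1

(2,1) = 2: row 2 has {1,3,6,8,9}; col 1 has {5,6,7,9}; box has {1,3,4,6,7,9} → only 2 remains.
(2,9) = 4: row 2 has {1,2,3,6,8,9}; col 9 has {3,5,8}; box has {3,5,7,8,9} → only 4 remains.
(4,2) = 8: row 4 has {1,2,5,7}; col 2 has {1,3,4,7,9}; box has {3,5,6,7,9} → only 8 remains.
(4,4) = 3: row 4 has {1,2,5,7,8}; col 4 has {5,6,8,9}; box has {2,4,5,8} → only 3 remains.
(4,6) = 9: row 4 has {1,2,3,5,7,8}; col 6 has {3,4,6,8}; box has {2,3,4,5,8} → only 9 remains.
(4,7) = 6: row 4 has {1,2,3,5,7,8,9}; col 7 has {3,4,5,7,8,9}; box has {1,3,5,8,9} → only 6 remains.
(5,7) = 2: row 5 has {3,5,8,9}; col 7 has {3,4,5,6,7,8,9}; box has {1,3,5,6,8,9} → only 2 remains.
(6,8) = 7: row 6 has {3,4,5,6,8,9}; col 8 has {1,5,6,9}; box has {1,2,3,5,6,8,9} → only 7 remains.
(8,7) = 1: row 8 has {6,7}; col 7 has {2,3,4,5,6,7,8,9}; box has {4,5,6} → only 1 remains.
(9,2) = 2: row 9 has {4,5,6}; col 2 has {1,3,4,7,8,9}; box has {4,7} → only 2 remains.
(1,2) = 5: row 1 has {3,7,9}; col 2 has {1,2,3,4,7,8,9}; box has {1,2,3,4,6,7,9} → only 5 remains.
(1,3) = 8: row 1 has {3,5,7,9}; col 3 has {3,4,6,7}; box has {1,2,3,4,5,6,7,9} → only 8 remains.
(1,8) = 2: row 1 has {3,5,7,8,9}; col 8 has {1,5,6,7,9}; box has {3,4,5,7,8,9} → only 2 remains.
(2,5) = 7: row 2 has {1,2,3,4,6,8,9}; col 5 has {2,3,5,9}; box has {3,6,8,9} → only 7 remains.
(2,6) = 5: row 2 has {1,2,3,4,6,7,8,9}; col 6 has {3,4,6,8,9}; box has {3,6,7,8,9} → only 5 remains.
(3,9) = 1: row 3 has {3,4,5,6,7,8,9}; col 9 has {3,4,5,8}; box has {2,3,4,5,7,8,9} → only 1 remains.
(4,1) = 4: row 4 has {1,2,3,5,6,7,8,9}; col 1 has {2,5,6,7,9}; box has {3,5,6,7,8,9} → only 4 remains.
(5,3) = 1: row 5 has {2,3,5,8,9}; col 3 has {3,4,6,7,8}; box has {3,4,5,6,7,8,9} → only 1 remains.
(5,4) = 7: row 5 has {1,2,3,5,8,9}; col 4 has {3,5,6,8,9}; box has {2,3,4,5,8,9} → only 7 remains.
(5,5) = 6: row 5 has {1,2,3,5,7,8,9}; col 5 has {2,3,5,7,9}; box has {2,3,4,5,7,8,9} → only 6 remains.
(5,8) = 4: row 5 has {1,2,3,5,6,7,8,9}; col 8 has {1,2,5,6,7,9}; box has {1,2,3,5,6,7,8,9} → only 4 remains.
(6,3) = 2: row 6 has {3,4,5,6,7,8,9}; col 3 has {1,3,4,6,7,8}; box has {1,3,4,5,6,7,8,9} → only 2 remains.
(6,4) = 1: row 6 has {2,3,4,5,6,7,8,9}; col 4 has {3,5,6,7,8,9}; box has {2,3,4,5,6,7,8,9} → only 1 remains.
(7,2) = 6: row 7 has {3,4,5,9}; col 2 has {1,2,3,4,5,7,8,9}; box has {2,4,7} → only 6 remains.
(7,8) = 8: row 7 has {3,4,5,6,9}; col 8 has {1,2,4,5,6,7,9}; box has {1,4,5,6} → only 8 remains.
(8,8) = 3: row 8 has {1,6,7}; col 8 has {1,2,4,5,6,7,8,9}; box has {1,4,5,6,8} → only 3 remains.
(9,3) = 9: row 9 has {2,4,5,6}; col 3 has {1,2,3,4,6,7,8}; box has {2,4,6,7} → only 9 remains.
(9,9) = 7: row 9 has {2,4,5,6,9}; col 9 has {1,3,4,5,8}; box has {1,3,4,5,6,8} → only 7 remains.
(1,4) = 4: row 1 has {2,3,5,7,8,9}; col 4 has {1,3,5,6,7,8,9}; box has {3,5,6,7,8,9} → only 4 remains.
(1,5) = 1: row 1 has {2,3,4,5,7,8,9}; col 5 has {2,3,5,6,7,9}; box has {3,4,5,6,7,8,9} → only 1 remains.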